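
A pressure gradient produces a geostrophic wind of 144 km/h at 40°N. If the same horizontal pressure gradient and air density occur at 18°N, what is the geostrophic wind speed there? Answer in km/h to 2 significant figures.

300 km/h

With the same pressure gradient and density, V_g ∝ 1/f ∝ 1/sin φ.
V₂ = V₁ · sin φ₁ / sin φ₂ = 144 × sin 40° / sin 18°
V₂ = 144 × 0.6428/0.3090 = 300 km/h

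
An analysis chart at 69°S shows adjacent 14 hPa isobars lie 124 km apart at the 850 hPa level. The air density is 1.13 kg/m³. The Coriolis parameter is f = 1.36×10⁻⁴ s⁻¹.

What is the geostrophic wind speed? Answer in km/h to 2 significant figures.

Pressure gradient: |∂P/∂n| = 1400 Pa / 124000 m = 1.13×10⁻² Pa/m
Geostrophic balance (pressure-gradient force = Coriolis force):
V_g = (1/(fρ)) |∂P/∂n| = 1.13×10⁻² / (1.36×10⁻⁴ × 1.13) = 73.5 m/s
Converting: 73.5 m/s × 3.6 = 260 km/h

260 km/h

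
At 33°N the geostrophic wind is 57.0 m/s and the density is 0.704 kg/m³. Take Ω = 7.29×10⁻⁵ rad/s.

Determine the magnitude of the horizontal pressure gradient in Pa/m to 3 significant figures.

3.19×10⁻³ Pa/m

Coriolis parameter at 33°N:
f = 2Ω sin φ = 2 × 7.29×10⁻⁵ × sin 33° = 7.94×10⁻⁵ s⁻¹
Geostrophic balance rearranged: |∂P/∂n| = f ρ V_g
|∂P/∂n| = 7.94×10⁻⁵ × 0.704 × 57.0 = 3.19×10⁻³ Pa/m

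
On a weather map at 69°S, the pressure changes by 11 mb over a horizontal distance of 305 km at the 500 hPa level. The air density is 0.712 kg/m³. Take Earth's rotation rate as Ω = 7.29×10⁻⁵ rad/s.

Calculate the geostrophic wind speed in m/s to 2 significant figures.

Coriolis parameter at 69°S:
f = 2Ω sin φ = 2 × 7.29×10⁻⁵ × sin 69° = 1.36×10⁻⁴ s⁻¹
Pressure gradient: |∂P/∂n| = 1100 Pa / 305000 m = 3.61×10⁻³ Pa/m
Geostrophic balance (pressure-gradient force = Coriolis force):
V_g = (1/(fρ)) |∂P/∂n| = 3.61×10⁻³ / (1.36×10⁻⁴ × 0.712) = 37.2 m/s

37 m/s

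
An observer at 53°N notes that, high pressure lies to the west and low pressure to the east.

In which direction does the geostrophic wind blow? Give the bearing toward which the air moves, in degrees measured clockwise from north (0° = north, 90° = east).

180°

The pressure-gradient force points toward the east (bearing 090°).
Geostrophic balance: in the Northern Hemisphere the Coriolis force deflects motion to the right, so the geostrophic wind blows 90° to the right of the pressure-gradient force (low pressure on the left).
Rotating 090° by 90° clockwise gives 180° — the wind blows toward the south.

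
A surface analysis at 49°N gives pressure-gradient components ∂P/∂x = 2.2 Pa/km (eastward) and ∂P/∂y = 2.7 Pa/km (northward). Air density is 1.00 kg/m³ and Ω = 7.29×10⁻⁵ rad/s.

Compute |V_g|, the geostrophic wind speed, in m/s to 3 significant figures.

31.7 m/s

Coriolis parameter at 49°N:
f = 2Ω sin φ = 2 × 7.29×10⁻⁵ × sin 49° = 1.10×10⁻⁴ s⁻¹
Component geostrophic relations (x east, y north):
u_g = −(1/(fρ)) ∂P/∂y,  v_g = (1/(fρ)) ∂P/∂x
u_g = −(2.7×10⁻³)/(1.10×10⁻⁴ × 1.00) = −24.5 m/s;  v_g = (2.2×10⁻³)/(1.10×10⁻⁴ × 1.00) = 20.0 m/s
|V_g| = √(u_g² + v_g²) = 31.7 m/s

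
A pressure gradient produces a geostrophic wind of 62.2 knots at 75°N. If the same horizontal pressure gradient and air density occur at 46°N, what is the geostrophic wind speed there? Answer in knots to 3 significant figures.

83.5 knots

With the same pressure gradient and density, V_g ∝ 1/f ∝ 1/sin φ.
V₂ = V₁ · sin φ₁ / sin φ₂ = 62.2 × sin 75° / sin 46°
V₂ = 62.2 × 0.9659/0.7193 = 83.5 knots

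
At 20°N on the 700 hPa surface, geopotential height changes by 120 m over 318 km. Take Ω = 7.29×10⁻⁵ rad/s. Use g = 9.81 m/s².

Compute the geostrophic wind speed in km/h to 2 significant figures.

Coriolis parameter at 20°N:
f = 2Ω sin φ = 2 × 7.29×10⁻⁵ × sin 20° = 4.99×10⁻⁵ s⁻¹
Height gradient: |∂Z/∂n| = 120 m / 318000 m = 3.77×10⁻⁴
On a pressure surface, geostrophic balance gives V_g = (g/f)|∂Z/∂n|:
V_g = 9.81 × 3.77×10⁻⁴ / 4.99×10⁻⁵ = 74.2 m/s
Converting: 74.2 m/s × 3.6 = 270 km/h

270 km/h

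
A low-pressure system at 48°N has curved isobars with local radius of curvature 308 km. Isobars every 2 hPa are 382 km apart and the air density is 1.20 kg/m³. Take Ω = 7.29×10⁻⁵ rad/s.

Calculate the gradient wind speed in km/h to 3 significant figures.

13.1 km/h

Coriolis parameter at 48°N:
f = 2Ω sin φ = 2 × 7.29×10⁻⁵ × sin 48° = 1.08×10⁻⁴ s⁻¹
Pressure gradient: |∂P/∂n| = 200 Pa / 382000 m = 5.24×10⁻⁴ Pa/m
Geostrophic speed: V_g = |∂P/∂n|/(fρ) = 5.24×10⁻⁴/(1.08×10⁻⁴ × 1.20) = 4.03 m/s
Around a low, centrifugal force acts outward with Coriolis, so pressure-gradient force balances both:
(1/ρ)|∂P/∂n| = fV + V²/R  →  V² + fR·V − fR·V_g = 0
With fR = 1.08×10⁻⁴ × 308×10³ m = 33.4 m/s:
V = [−fR + √((fR)² + 4 fR V_g)]/2 = [−33.4 + √(33.4² + 4×33.4×4.03)]/2 = 3.63 m/s
Subgeostrophic (V < V_g = 4.03 m/s), as expected around a low.
Converting: 3.63 m/s × 3.6 = 13.1 km/h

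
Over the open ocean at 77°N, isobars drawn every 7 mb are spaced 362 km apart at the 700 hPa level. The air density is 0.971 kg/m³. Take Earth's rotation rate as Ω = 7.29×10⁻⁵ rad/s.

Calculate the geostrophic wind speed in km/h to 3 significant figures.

50.5 km/h

Coriolis parameter at 77°N:
f = 2Ω sin φ = 2 × 7.29×10⁻⁵ × sin 77° = 1.42×10⁻⁴ s⁻¹
Pressure gradient: |∂P/∂n| = 700 Pa / 362000 m = 1.93×10⁻³ Pa/m
Geostrophic balance (pressure-gradient force = Coriolis force):
V_g = (1/(fρ)) |∂P/∂n| = 1.93×10⁻³ / (1.42×10⁻⁴ × 0.971) = 14.0 m/s
Converting: 14.0 m/s × 3.6 = 50.5 km/h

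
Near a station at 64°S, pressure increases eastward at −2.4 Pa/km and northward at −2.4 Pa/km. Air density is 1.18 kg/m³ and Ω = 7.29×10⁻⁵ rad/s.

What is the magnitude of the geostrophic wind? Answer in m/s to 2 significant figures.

Coriolis parameter at 64°S:
f = 2Ω sin φ = 2 × 7.29×10⁻⁵ × sin 64° = 1.31×10⁻⁴ s⁻¹
In the Southern Hemisphere f is negative: f = −1.31×10⁻⁴ s⁻¹.
Component geostrophic relations (x east, y north):
u_g = −(1/(fρ)) ∂P/∂y,  v_g = (1/(fρ)) ∂P/∂x
u_g = −(−2.4×10⁻³)/(−1.31×10⁻⁴ × 1.18) = −15.5 m/s;  v_g = (−2.4×10⁻³)/(−1.31×10⁻⁴ × 1.18) = 15.5 m/s
|V_g| = √(u_g² + v_g²) = 21.9 m/s

22 m/s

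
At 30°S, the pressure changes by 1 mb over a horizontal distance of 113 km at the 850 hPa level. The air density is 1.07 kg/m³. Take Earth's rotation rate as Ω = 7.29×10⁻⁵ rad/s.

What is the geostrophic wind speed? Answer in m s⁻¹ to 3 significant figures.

Coriolis parameter at 30°S:
f = 2Ω sin φ = 2 × 7.29×10⁻⁵ × sin 30° = 7.29×10⁻⁵ s⁻¹
Pressure gradient: |∂P/∂n| = 100 Pa / 113000 m = 8.85×10⁻⁴ Pa/m
Geostrophic balance (pressure-gradient force = Coriolis force):
V_g = (1/(fρ)) |∂P/∂n| = 8.85×10⁻⁴ / (7.29×10⁻⁵ × 1.07) = 11.3 m/s

11.3 m s⁻¹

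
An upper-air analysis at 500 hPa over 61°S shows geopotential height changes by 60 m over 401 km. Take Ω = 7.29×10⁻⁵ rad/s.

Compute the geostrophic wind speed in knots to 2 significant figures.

Coriolis parameter at 61°S:
f = 2Ω sin φ = 2 × 7.29×10⁻⁵ × sin 61° = 1.28×10⁻⁴ s⁻¹
Height gradient: |∂Z/∂n| = 60 m / 401000 m = 1.50×10⁻⁴
On a pressure surface, geostrophic balance gives V_g = (g/f)|∂Z/∂n|:
V_g = 9.81 × 1.50×10⁻⁴ / 1.28×10⁻⁴ = 11.5 m/s
Converting: 11.5 m/s × 1.944 = 22 knots

22 knots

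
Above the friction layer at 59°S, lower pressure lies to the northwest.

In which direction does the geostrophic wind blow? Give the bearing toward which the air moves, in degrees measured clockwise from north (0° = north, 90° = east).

The pressure-gradient force points toward the northwest (bearing 315°).
Geostrophic balance: in the Southern Hemisphere the Coriolis force deflects motion to the left, so the geostrophic wind blows 90° to the left of the pressure-gradient force (low pressure on the right).
Rotating 315° by 90° counterclockwise gives 225° — the wind blows toward the southwest.

225°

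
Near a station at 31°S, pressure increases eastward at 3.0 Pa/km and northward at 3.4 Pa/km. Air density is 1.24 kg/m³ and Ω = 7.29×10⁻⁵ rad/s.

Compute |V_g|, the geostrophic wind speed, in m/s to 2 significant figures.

49 m/s

Coriolis parameter at 31°S:
f = 2Ω sin φ = 2 × 7.29×10⁻⁵ × sin 31° = 7.51×10⁻⁵ s⁻¹
In the Southern Hemisphere f is negative: f = −7.51×10⁻⁵ s⁻¹.
Component geostrophic relations (x east, y north):
u_g = −(1/(fρ)) ∂P/∂y,  v_g = (1/(fρ)) ∂P/∂x
u_g = −(3.4×10⁻³)/(−7.51×10⁻⁵ × 1.24) = 36.5 m/s;  v_g = (3.0×10⁻³)/(−7.51×10⁻⁵ × 1.24) = −32.2 m/s
|V_g| = √(u_g² + v_g²) = 48.7 m/s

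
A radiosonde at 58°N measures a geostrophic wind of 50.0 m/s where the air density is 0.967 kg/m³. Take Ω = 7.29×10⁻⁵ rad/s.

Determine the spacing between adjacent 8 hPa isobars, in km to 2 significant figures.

Coriolis parameter at 58°N:
f = 2Ω sin φ = 2 × 7.29×10⁻⁵ × sin 58° = 1.24×10⁻⁴ s⁻¹
Geostrophic balance rearranged: |∂P/∂n| = f ρ V_g
|∂P/∂n| = 1.24×10⁻⁴ × 0.967 × 50.0 = 5.98×10⁻³ Pa/m
Isobar spacing: Δn = ΔP/|∂P/∂n| = 800 Pa / 5.98×10⁻³ Pa/m = 133818 m ≈ 130 km

130 km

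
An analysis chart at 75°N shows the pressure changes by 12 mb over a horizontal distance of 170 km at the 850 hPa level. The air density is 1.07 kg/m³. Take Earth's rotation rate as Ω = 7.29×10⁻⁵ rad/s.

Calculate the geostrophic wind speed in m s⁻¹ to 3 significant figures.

Coriolis parameter at 75°N:
f = 2Ω sin φ = 2 × 7.29×10⁻⁵ × sin 75° = 1.41×10⁻⁴ s⁻¹
Pressure gradient: |∂P/∂n| = 1200 Pa / 170000 m = 7.06×10⁻³ Pa/m
Geostrophic balance (pressure-gradient force = Coriolis force):
V_g = (1/(fρ)) |∂P/∂n| = 7.06×10⁻³ / (1.41×10⁻⁴ × 1.07) = 46.8 m/s

46.8 m s⁻¹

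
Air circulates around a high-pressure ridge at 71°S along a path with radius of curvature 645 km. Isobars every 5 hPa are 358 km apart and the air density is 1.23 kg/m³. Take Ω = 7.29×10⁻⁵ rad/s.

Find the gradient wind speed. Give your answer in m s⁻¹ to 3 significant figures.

9.19 m s⁻¹

Coriolis parameter at 71°S:
f = 2Ω sin φ = 2 × 7.29×10⁻⁵ × sin 71° = 1.38×10⁻⁴ s⁻¹
Pressure gradient: |∂P/∂n| = 500 Pa / 358000 m = 1.40×10⁻³ Pa/m
Geostrophic speed: V_g = |∂P/∂n|/(fρ) = 1.40×10⁻³/(1.38×10⁻⁴ × 1.23) = 8.24 m/s
Around a high, pressure-gradient force acts outward with centrifugal, so Coriolis balances both:
fV = (1/ρ)|∂P/∂n| + V²/R  →  V² − fR·V + fR·V_g = 0
With fR = 1.38×10⁻⁴ × 645×10³ m = 88.9 m/s:
V = [fR − √((fR)² − 4 fR V_g)]/2 = [88.9 − √(88.9² − 4×88.9×8.24)]/2 = 9.19 m/s
Supergeostrophic (V > V_g = 8.24 m/s), as expected around a high.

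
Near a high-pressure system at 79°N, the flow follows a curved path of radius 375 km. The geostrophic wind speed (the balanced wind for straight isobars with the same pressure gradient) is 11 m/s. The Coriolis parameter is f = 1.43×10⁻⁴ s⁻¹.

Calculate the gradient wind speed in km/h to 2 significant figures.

Around a high, pressure-gradient force acts outward with centrifugal, so Coriolis balances both:
fV = (1/ρ)|∂P/∂n| + V²/R  →  V² − fR·V + fR·V_g = 0
With fR = 1.43×10⁻⁴ × 375×10³ m = 53.6 m/s:
V = [fR − √((fR)² − 4 fR V_g)]/2 = [53.6 − √(53.6² − 4×53.6×11)]/2 = 15.5 m/s
Supergeostrophic (V > V_g = 11 m/s), as expected around a high.
Converting: 15.5 m/s × 3.6 = 56 km/h

56 km/h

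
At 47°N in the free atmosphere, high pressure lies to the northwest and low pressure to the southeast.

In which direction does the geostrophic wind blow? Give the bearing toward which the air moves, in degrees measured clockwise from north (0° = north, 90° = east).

The pressure-gradient force points toward the southeast (bearing 135°).
Geostrophic balance: in the Northern Hemisphere the Coriolis force deflects motion to the right, so the geostrophic wind blows 90° to the right of the pressure-gradient force (low pressure on the left).
Rotating 135° by 90° clockwise gives 225° — the wind blows toward the southwest.

225°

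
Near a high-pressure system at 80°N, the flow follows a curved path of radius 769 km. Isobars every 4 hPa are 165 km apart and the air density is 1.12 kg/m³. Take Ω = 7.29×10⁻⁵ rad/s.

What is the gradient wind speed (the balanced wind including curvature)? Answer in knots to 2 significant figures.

Coriolis parameter at 80°N:
f = 2Ω sin φ = 2 × 7.29×10⁻⁵ × sin 80° = 1.44×10⁻⁴ s⁻¹
Pressure gradient: |∂P/∂n| = 400 Pa / 165000 m = 2.42×10⁻³ Pa/m
Geostrophic speed: V_g = |∂P/∂n|/(fρ) = 2.42×10⁻³/(1.44×10⁻⁴ × 1.12) = 15.1 m/s
Around a high, pressure-gradient force acts outward with centrifugal, so Coriolis balances both:
fV = (1/ρ)|∂P/∂n| + V²/R  →  V² − fR·V + fR·V_g = 0
With fR = 1.44×10⁻⁴ × 769×10³ m = 110 m/s:
V = [fR − √((fR)² − 4 fR V_g)]/2 = [110 − √(110² − 4×110×15.1)]/2 = 18 m/s
Supergeostrophic (V > V_g = 15.1 m/s), as expected around a high.
Converting: 18 m/s × 1.944 = 35 knots

35 knots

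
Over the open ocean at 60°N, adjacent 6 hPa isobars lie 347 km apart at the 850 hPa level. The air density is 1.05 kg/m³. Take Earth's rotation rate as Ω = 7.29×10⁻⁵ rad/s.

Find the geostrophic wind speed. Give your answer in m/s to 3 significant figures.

13.0 m/s

Coriolis parameter at 60°N:
f = 2Ω sin φ = 2 × 7.29×10⁻⁵ × sin 60° = 1.26×10⁻⁴ s⁻¹
Pressure gradient: |∂P/∂n| = 600 Pa / 347000 m = 1.73×10⁻³ Pa/m
Geostrophic balance (pressure-gradient force = Coriolis force):
V_g = (1/(fρ)) |∂P/∂n| = 1.73×10⁻³ / (1.26×10⁻⁴ × 1.05) = 13.0 m/s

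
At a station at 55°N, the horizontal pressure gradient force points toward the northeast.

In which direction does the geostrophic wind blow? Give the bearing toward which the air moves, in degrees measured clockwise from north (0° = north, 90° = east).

The pressure-gradient force points toward the northeast (bearing 045°).
Geostrophic balance: in the Northern Hemisphere the Coriolis force deflects motion to the right, so the geostrophic wind blows 90° to the right of the pressure-gradient force (low pressure on the left).
Rotating 045° by 90° clockwise gives 135° — the wind blows toward the southeast.

135°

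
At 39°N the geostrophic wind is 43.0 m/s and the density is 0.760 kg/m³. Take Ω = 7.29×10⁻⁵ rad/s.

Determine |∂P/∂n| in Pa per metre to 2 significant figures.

3.0×10⁻³ Pa/m

Coriolis parameter at 39°N:
f = 2Ω sin φ = 2 × 7.29×10⁻⁵ × sin 39° = 9.18×10⁻⁵ s⁻¹
Geostrophic balance rearranged: |∂P/∂n| = f ρ V_g
|∂P/∂n| = 9.18×10⁻⁵ × 0.760 × 43.0 = 3.00×10⁻³ Pa/m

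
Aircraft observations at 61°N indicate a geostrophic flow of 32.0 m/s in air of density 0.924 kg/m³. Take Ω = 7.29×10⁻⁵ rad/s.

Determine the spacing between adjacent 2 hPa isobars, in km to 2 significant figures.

53 km

Coriolis parameter at 61°N:
f = 2Ω sin φ = 2 × 7.29×10⁻⁵ × sin 61° = 1.28×10⁻⁴ s⁻¹
Geostrophic balance rearranged: |∂P/∂n| = f ρ V_g
|∂P/∂n| = 1.28×10⁻⁴ × 0.924 × 32.0 = 3.77×10⁻³ Pa/m
Isobar spacing: Δn = ΔP/|∂P/∂n| = 200 Pa / 3.77×10⁻³ Pa/m = 53043 m ≈ 53 km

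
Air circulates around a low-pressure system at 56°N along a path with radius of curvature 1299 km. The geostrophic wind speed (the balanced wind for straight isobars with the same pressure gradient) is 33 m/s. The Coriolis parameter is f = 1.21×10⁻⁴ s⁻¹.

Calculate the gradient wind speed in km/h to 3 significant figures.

101 km/h

Around a low, centrifugal force acts outward with Coriolis, so pressure-gradient force balances both:
(1/ρ)|∂P/∂n| = fV + V²/R  →  V² + fR·V − fR·V_g = 0
With fR = 1.21×10⁻⁴ × 1299×10³ m = 157 m/s:
V = [−fR + √((fR)² + 4 fR V_g)]/2 = [−157 + √(157² + 4×157×33)]/2 = 28 m/s
Subgeostrophic (V < V_g = 33 m/s), as expected around a low.
Converting: 28 m/s × 3.6 = 101 km/h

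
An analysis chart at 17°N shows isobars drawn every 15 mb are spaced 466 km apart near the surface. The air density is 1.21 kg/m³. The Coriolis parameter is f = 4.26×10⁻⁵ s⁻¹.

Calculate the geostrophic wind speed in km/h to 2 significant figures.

220 km/h

Pressure gradient: |∂P/∂n| = 1500 Pa / 466000 m = 3.22×10⁻³ Pa/m
Geostrophic balance (pressure-gradient force = Coriolis force):
V_g = (1/(fρ)) |∂P/∂n| = 3.22×10⁻³ / (4.26×10⁻⁵ × 1.21) = 62.4 m/s
Converting: 62.4 m/s × 3.6 = 220 km/h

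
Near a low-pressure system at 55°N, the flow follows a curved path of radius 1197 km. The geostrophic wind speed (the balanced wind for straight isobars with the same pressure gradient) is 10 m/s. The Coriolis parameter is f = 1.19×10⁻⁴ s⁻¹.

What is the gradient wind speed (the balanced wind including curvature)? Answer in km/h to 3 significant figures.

33.8 km/h

Around a low, centrifugal force acts outward with Coriolis, so pressure-gradient force balances both:
(1/ρ)|∂P/∂n| = fV + V²/R  →  V² + fR·V − fR·V_g = 0
With fR = 1.19×10⁻⁴ × 1197×10³ m = 142 m/s:
V = [−fR + √((fR)² + 4 fR V_g)]/2 = [−142 + √(142² + 4×142×10)]/2 = 9.38 m/s
Subgeostrophic (V < V_g = 10 m/s), as expected around a low.
Converting: 9.38 m/s × 3.6 = 33.8 km/h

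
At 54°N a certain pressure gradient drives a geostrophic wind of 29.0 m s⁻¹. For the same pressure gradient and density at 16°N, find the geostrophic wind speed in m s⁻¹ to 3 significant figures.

With the same pressure gradient and density, V_g ∝ 1/f ∝ 1/sin φ.
V₂ = V₁ · sin φ₁ / sin φ₂ = 29.0 × sin 54° / sin 16°
V₂ = 29.0 × 0.8090/0.2756 = 85.1 m s⁻¹

85.1 m s⁻¹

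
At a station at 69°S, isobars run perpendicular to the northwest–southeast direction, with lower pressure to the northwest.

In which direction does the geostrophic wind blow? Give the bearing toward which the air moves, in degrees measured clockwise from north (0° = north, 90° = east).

225°

The pressure-gradient force points toward the northwest (bearing 315°).
Geostrophic balance: in the Southern Hemisphere the Coriolis force deflects motion to the left, so the geostrophic wind blows 90° to the left of the pressure-gradient force (low pressure on the right).
Rotating 315° by 90° counterclockwise gives 225° — the wind blows toward the southwest.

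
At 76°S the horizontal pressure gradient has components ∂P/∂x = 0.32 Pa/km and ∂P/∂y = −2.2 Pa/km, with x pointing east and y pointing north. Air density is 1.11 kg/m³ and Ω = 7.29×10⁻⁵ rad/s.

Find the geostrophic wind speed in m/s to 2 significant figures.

14 m/s

Coriolis parameter at 76°S:
f = 2Ω sin φ = 2 × 7.29×10⁻⁵ × sin 76° = 1.41×10⁻⁴ s⁻¹
In the Southern Hemisphere f is negative: f = −1.41×10⁻⁴ s⁻¹.
Component geostrophic relations (x east, y north):
u_g = −(1/(fρ)) ∂P/∂y,  v_g = (1/(fρ)) ∂P/∂x
u_g = −(−2.2×10⁻³)/(−1.41×10⁻⁴ × 1.11) = −14.0 m/s;  v_g = (0.32×10⁻³)/(−1.41×10⁻⁴ × 1.11) = −2.04 m/s
|V_g| = √(u_g² + v_g²) = 14.2 m/s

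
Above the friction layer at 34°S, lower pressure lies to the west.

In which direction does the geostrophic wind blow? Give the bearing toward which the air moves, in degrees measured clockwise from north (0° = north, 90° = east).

180°

The pressure-gradient force points toward the west (bearing 270°).
Geostrophic balance: in the Southern Hemisphere the Coriolis force deflects motion to the left, so the geostrophic wind blows 90° to the left of the pressure-gradient force (low pressure on the right).
Rotating 270° by 90° counterclockwise gives 180° — the wind blows toward the south.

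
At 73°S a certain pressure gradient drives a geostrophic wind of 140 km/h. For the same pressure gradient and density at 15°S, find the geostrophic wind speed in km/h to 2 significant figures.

With the same pressure gradient and density, V_g ∝ 1/f ∝ 1/sin φ.
V₂ = V₁ · sin φ₁ / sin φ₂ = 140 × sin 73° / sin 15°
V₂ = 140 × 0.9563/0.2588 = 520 km/h

520 km/h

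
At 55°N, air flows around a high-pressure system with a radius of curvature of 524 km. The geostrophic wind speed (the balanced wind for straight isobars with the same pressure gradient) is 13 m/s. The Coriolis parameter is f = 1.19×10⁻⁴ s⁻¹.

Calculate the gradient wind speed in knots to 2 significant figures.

36 knots

Around a high, pressure-gradient force acts outward with centrifugal, so Coriolis balances both:
fV = (1/ρ)|∂P/∂n| + V²/R  →  V² − fR·V + fR·V_g = 0
With fR = 1.19×10⁻⁴ × 524×10³ m = 62.4 m/s:
V = [fR − √((fR)² − 4 fR V_g)]/2 = [62.4 − √(62.4² − 4×62.4×13)]/2 = 18.5 m/s
Supergeostrophic (V > V_g = 13 m/s), as expected around a high.
Converting: 18.5 m/s × 1.944 = 36 knots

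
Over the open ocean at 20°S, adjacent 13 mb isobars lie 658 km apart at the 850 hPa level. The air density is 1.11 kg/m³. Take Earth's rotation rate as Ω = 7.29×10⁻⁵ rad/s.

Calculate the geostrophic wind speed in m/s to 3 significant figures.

Coriolis parameter at 20°S:
f = 2Ω sin φ = 2 × 7.29×10⁻⁵ × sin 20° = 4.99×10⁻⁵ s⁻¹
Pressure gradient: |∂P/∂n| = 1300 Pa / 658000 m = 1.98×10⁻³ Pa/m
Geostrophic balance (pressure-gradient force = Coriolis force):
V_g = (1/(fρ)) |∂P/∂n| = 1.98×10⁻³ / (4.99×10⁻⁵ × 1.11) = 35.7 m/s

35.7 m/s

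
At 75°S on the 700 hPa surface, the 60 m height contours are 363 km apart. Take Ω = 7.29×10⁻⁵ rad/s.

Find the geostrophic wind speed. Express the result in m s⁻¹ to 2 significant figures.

12 m s⁻¹

Coriolis parameter at 75°S:
f = 2Ω sin φ = 2 × 7.29×10⁻⁵ × sin 75° = 1.41×10⁻⁴ s⁻¹
Height gradient: |∂Z/∂n| = 60 m / 363000 m = 1.65×10⁻⁴
On a pressure surface, geostrophic balance gives V_g = (g/f)|∂Z/∂n|:
V_g = 9.81 × 1.65×10⁻⁴ / 1.41×10⁻⁴ = 11.5 m/s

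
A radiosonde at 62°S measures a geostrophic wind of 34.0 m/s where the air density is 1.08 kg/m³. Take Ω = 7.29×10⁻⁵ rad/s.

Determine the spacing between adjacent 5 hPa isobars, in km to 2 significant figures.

110 km

Coriolis parameter at 62°S:
f = 2Ω sin φ = 2 × 7.29×10⁻⁵ × sin 62° = 1.29×10⁻⁴ s⁻¹
Geostrophic balance rearranged: |∂P/∂n| = f ρ V_g
|∂P/∂n| = 1.29×10⁻⁴ × 1.08 × 34.0 = 4.73×10⁻³ Pa/m
Isobar spacing: Δn = ΔP/|∂P/∂n| = 500 Pa / 4.73×10⁻³ Pa/m = 105773 m ≈ 110 km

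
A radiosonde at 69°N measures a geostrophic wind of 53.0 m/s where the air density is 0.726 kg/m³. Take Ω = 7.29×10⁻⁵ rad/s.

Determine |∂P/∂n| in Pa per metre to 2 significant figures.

5.2×10⁻³ Pa/m

Coriolis parameter at 69°N:
f = 2Ω sin φ = 2 × 7.29×10⁻⁵ × sin 69° = 1.36×10⁻⁴ s⁻¹
Geostrophic balance rearranged: |∂P/∂n| = f ρ V_g
|∂P/∂n| = 1.36×10⁻⁴ × 0.726 × 53.0 = 5.24×10⁻³ Pa/m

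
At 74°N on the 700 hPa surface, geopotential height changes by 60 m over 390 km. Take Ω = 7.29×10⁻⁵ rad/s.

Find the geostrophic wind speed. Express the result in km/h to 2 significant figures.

39 km/h

Coriolis parameter at 74°N:
f = 2Ω sin φ = 2 × 7.29×10⁻⁵ × sin 74° = 1.40×10⁻⁴ s⁻¹
Height gradient: |∂Z/∂n| = 60 m / 390000 m = 1.54×10⁻⁴
On a pressure surface, geostrophic balance gives V_g = (g/f)|∂Z/∂n|:
V_g = 9.81 × 1.54×10⁻⁴ / 1.40×10⁻⁴ = 10.8 m/s
Converting: 10.8 m/s × 3.6 = 39 km/h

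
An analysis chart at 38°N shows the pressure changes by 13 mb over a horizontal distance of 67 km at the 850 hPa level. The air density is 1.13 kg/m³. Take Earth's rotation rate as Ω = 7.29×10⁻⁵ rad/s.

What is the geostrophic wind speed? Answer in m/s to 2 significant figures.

190 m/s

Coriolis parameter at 38°N:
f = 2Ω sin φ = 2 × 7.29×10⁻⁵ × sin 38° = 8.98×10⁻⁵ s⁻¹
Pressure gradient: |∂P/∂n| = 1300 Pa / 67000 m = 1.94×10⁻² Pa/m
Geostrophic balance (pressure-gradient force = Coriolis force):
V_g = (1/(fρ)) |∂P/∂n| = 1.94×10⁻² / (8.98×10⁻⁵ × 1.13) = 191 m/s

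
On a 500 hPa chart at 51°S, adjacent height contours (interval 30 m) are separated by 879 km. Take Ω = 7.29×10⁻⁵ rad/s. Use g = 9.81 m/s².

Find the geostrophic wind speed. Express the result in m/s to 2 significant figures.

3.0 m/s

Coriolis parameter at 51°S:
f = 2Ω sin φ = 2 × 7.29×10⁻⁵ × sin 51° = 1.13×10⁻⁴ s⁻¹
Height gradient: |∂Z/∂n| = 30 m / 879000 m = 3.41×10⁻⁵
On a pressure surface, geostrophic balance gives V_g = (g/f)|∂Z/∂n|:
V_g = 9.81 × 3.41×10⁻⁵ / 1.13×10⁻⁴ = 2.95 m/s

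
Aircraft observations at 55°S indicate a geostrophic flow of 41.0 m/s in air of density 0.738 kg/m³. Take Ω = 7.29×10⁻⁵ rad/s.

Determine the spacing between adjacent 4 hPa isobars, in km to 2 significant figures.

110 km

Coriolis parameter at 55°S:
f = 2Ω sin φ = 2 × 7.29×10⁻⁵ × sin 55° = 1.19×10⁻⁴ s⁻¹
Geostrophic balance rearranged: |∂P/∂n| = f ρ V_g
|∂P/∂n| = 1.19×10⁻⁴ × 0.738 × 41.0 = 3.61×10⁻³ Pa/m
Isobar spacing: Δn = ΔP/|∂P/∂n| = 400 Pa / 3.61×10⁻³ Pa/m = 110687 m ≈ 110 km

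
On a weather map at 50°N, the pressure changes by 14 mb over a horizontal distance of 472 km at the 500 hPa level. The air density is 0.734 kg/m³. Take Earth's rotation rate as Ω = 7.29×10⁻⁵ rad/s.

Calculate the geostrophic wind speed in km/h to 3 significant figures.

Coriolis parameter at 50°N:
f = 2Ω sin φ = 2 × 7.29×10⁻⁵ × sin 50° = 1.12×10⁻⁴ s⁻¹
Pressure gradient: |∂P/∂n| = 1400 Pa / 472000 m = 2.97×10⁻³ Pa/m
Geostrophic balance (pressure-gradient force = Coriolis force):
V_g = (1/(fρ)) |∂P/∂n| = 2.97×10⁻³ / (1.12×10⁻⁴ × 0.734) = 36.2 m/s
Converting: 36.2 m/s × 3.6 = 130 km/h

130 km/h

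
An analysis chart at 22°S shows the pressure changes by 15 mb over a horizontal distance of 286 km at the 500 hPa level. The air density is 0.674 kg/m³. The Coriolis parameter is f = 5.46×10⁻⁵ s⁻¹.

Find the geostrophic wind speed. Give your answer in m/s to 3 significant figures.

Pressure gradient: |∂P/∂n| = 1500 Pa / 286000 m = 5.24×10⁻³ Pa/m
Geostrophic balance (pressure-gradient force = Coriolis force):
V_g = (1/(fρ)) |∂P/∂n| = 5.24×10⁻³ / (5.46×10⁻⁵ × 0.674) = 143 m/s

143 m/s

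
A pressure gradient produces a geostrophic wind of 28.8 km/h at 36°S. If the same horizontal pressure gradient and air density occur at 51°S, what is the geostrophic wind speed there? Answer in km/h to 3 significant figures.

With the same pressure gradient and density, V_g ∝ 1/f ∝ 1/sin φ.
V₂ = V₁ · sin φ₁ / sin φ₂ = 28.8 × sin 36° / sin 51°
V₂ = 28.8 × 0.5878/0.7771 = 21.8 km/h

21.8 km/h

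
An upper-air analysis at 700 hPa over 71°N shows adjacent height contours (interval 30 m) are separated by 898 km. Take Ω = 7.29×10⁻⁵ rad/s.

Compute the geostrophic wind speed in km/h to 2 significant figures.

Coriolis parameter at 71°N:
f = 2Ω sin φ = 2 × 7.29×10⁻⁵ × sin 71° = 1.38×10⁻⁴ s⁻¹
Height gradient: |∂Z/∂n| = 30 m / 898000 m = 3.34×10⁻⁵
On a pressure surface, geostrophic balance gives V_g = (g/f)|∂Z/∂n|:
V_g = 9.81 × 3.34×10⁻⁵ / 1.38×10⁻⁴ = 2.38 m/s
Converting: 2.38 m/s × 3.6 = 8.6 km/h

8.6 km/h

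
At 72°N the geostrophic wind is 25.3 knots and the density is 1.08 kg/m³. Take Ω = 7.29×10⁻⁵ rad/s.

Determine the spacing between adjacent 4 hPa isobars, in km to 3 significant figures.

Coriolis parameter at 72°N:
f = 2Ω sin φ = 2 × 7.29×10⁻⁵ × sin 72° = 1.39×10⁻⁴ s⁻¹
Wind speed in SI: 25.3 knots = 13.0 m/s
Geostrophic balance rearranged: |∂P/∂n| = f ρ V_g
|∂P/∂n| = 1.39×10⁻⁴ × 1.08 × 13.0 = 1.95×10⁻³ Pa/m
Isobar spacing: Δn = ΔP/|∂P/∂n| = 400 Pa / 1.95×10⁻³ Pa/m = 205217 m ≈ 205 km

205 km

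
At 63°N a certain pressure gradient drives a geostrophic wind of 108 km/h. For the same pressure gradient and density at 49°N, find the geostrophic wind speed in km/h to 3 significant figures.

128 km/h

With the same pressure gradient and density, V_g ∝ 1/f ∝ 1/sin φ.
V₂ = V₁ · sin φ₁ / sin φ₂ = 108 × sin 63° / sin 49°
V₂ = 108 × 0.8910/0.7547 = 128 km/h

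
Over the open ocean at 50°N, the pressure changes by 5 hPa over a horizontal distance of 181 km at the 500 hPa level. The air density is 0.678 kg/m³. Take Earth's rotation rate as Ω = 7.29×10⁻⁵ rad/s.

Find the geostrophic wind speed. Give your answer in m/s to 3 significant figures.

36.5 m/s

Coriolis parameter at 50°N:
f = 2Ω sin φ = 2 × 7.29×10⁻⁵ × sin 50° = 1.12×10⁻⁴ s⁻¹
Pressure gradient: |∂P/∂n| = 500 Pa / 181000 m = 2.76×10⁻³ Pa/m
Geostrophic balance (pressure-gradient force = Coriolis force):
V_g = (1/(fρ)) |∂P/∂n| = 2.76×10⁻³ / (1.12×10⁻⁴ × 0.678) = 36.5 m/s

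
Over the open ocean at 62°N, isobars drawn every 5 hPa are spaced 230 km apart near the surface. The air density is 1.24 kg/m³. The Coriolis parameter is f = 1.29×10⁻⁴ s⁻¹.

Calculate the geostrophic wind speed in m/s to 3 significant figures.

Pressure gradient: |∂P/∂n| = 500 Pa / 230000 m = 2.17×10⁻³ Pa/m
Geostrophic balance (pressure-gradient force = Coriolis force):
V_g = (1/(fρ)) |∂P/∂n| = 2.17×10⁻³ / (1.29×10⁻⁴ × 1.24) = 13.6 m/s

13.6 m/s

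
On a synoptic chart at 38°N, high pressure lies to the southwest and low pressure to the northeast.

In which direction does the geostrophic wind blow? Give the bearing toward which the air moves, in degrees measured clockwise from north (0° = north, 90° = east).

The pressure-gradient force points toward the northeast (bearing 045°).
Geostrophic balance: in the Northern Hemisphere the Coriolis force deflects motion to the right, so the geostrophic wind blows 90° to the right of the pressure-gradient force (low pressure on the left).
Rotating 045° by 90° clockwise gives 135° — the wind blows toward the southeast.

135°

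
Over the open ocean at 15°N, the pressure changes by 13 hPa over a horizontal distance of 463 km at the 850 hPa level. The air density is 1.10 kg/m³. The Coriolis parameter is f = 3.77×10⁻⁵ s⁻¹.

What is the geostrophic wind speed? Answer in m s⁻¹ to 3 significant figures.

Pressure gradient: |∂P/∂n| = 1300 Pa / 463000 m = 2.81×10⁻³ Pa/m
Geostrophic balance (pressure-gradient force = Coriolis force):
V_g = (1/(fρ)) |∂P/∂n| = 2.81×10⁻³ / (3.77×10⁻⁵ × 1.10) = 67.7 m/s

67.7 m s⁻¹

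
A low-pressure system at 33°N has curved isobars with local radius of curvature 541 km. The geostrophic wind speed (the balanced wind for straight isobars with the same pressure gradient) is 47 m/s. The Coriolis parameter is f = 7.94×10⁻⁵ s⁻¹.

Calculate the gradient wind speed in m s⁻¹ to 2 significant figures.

Around a low, centrifugal force acts outward with Coriolis, so pressure-gradient force balances both:
(1/ρ)|∂P/∂n| = fV + V²/R  →  V² + fR·V − fR·V_g = 0
With fR = 7.94×10⁻⁵ × 541×10³ m = 43.0 m/s:
V = [−fR + √((fR)² + 4 fR V_g)]/2 = [−43.0 + √(43.0² + 4×43.0×47)]/2 = 28.3 m/s
Subgeostrophic (V < V_g = 47 m/s), as expected around a low.

28 m s⁻¹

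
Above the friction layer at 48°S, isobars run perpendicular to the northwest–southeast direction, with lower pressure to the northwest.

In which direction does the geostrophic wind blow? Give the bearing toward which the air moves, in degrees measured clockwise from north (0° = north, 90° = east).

The pressure-gradient force points toward the northwest (bearing 315°).
Geostrophic balance: in the Southern Hemisphere the Coriolis force deflects motion to the left, so the geostrophic wind blows 90° to the left of the pressure-gradient force (low pressure on the right).
Rotating 315° by 90° counterclockwise gives 225° — the wind blows toward the southwest.

225°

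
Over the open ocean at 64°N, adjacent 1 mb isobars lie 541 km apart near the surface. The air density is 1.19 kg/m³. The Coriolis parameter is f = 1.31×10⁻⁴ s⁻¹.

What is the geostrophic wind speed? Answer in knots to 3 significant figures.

2.30 knots

Pressure gradient: |∂P/∂n| = 100 Pa / 541000 m = 1.85×10⁻⁴ Pa/m
Geostrophic balance (pressure-gradient force = Coriolis force):
V_g = (1/(fρ)) |∂P/∂n| = 1.85×10⁻⁴ / (1.31×10⁻⁴ × 1.19) = 1.19 m/s
Converting: 1.19 m/s × 1.944 = 2.30 knots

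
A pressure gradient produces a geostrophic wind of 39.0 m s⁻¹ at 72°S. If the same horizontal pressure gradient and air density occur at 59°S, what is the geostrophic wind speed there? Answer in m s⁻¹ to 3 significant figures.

With the same pressure gradient and density, V_g ∝ 1/f ∝ 1/sin φ.
V₂ = V₁ · sin φ₁ / sin φ₂ = 39.0 × sin 72° / sin 59°
V₂ = 39.0 × 0.9511/0.8572 = 43.3 m s⁻¹

43.3 m s⁻¹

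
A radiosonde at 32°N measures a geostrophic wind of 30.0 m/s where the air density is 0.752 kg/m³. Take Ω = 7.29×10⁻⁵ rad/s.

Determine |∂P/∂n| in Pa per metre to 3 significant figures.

Coriolis parameter at 32°N:
f = 2Ω sin φ = 2 × 7.29×10⁻⁵ × sin 32° = 7.73×10⁻⁵ s⁻¹
Geostrophic balance rearranged: |∂P/∂n| = f ρ V_g
|∂P/∂n| = 7.73×10⁻⁵ × 0.752 × 30.0 = 1.74×10⁻³ Pa/m

1.74×10⁻³ Pa/m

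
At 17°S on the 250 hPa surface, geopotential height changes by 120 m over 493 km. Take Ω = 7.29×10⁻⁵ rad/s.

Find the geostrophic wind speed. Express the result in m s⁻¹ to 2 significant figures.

Coriolis parameter at 17°S:
f = 2Ω sin φ = 2 × 7.29×10⁻⁵ × sin 17° = 4.26×10⁻⁵ s⁻¹
Height gradient: |∂Z/∂n| = 120 m / 493000 m = 2.43×10⁻⁴
On a pressure surface, geostrophic balance gives V_g = (g/f)|∂Z/∂n|:
V_g = 9.81 × 2.43×10⁻⁴ / 4.26×10⁻⁵ = 56.0 m/s

56 m s⁻¹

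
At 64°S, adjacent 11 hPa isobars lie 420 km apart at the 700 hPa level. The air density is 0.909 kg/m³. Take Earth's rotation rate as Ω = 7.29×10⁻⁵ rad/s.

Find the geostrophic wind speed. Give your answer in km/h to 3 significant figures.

Coriolis parameter at 64°S:
f = 2Ω sin φ = 2 × 7.29×10⁻⁵ × sin 64° = 1.31×10⁻⁴ s⁻¹
Pressure gradient: |∂P/∂n| = 1100 Pa / 420000 m = 2.62×10⁻³ Pa/m
Geostrophic balance (pressure-gradient force = Coriolis force):
V_g = (1/(fρ)) |∂P/∂n| = 2.62×10⁻³ / (1.31×10⁻⁴ × 0.909) = 22.0 m/s
Converting: 22.0 m/s × 3.6 = 79.2 km/h

79.2 km/h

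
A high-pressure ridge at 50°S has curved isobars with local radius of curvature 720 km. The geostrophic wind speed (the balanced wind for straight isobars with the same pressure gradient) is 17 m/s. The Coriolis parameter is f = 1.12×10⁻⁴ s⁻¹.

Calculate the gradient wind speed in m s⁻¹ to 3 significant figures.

Around a high, pressure-gradient force acts outward with centrifugal, so Coriolis balances both:
fV = (1/ρ)|∂P/∂n| + V²/R  →  V² − fR·V + fR·V_g = 0
With fR = 1.12×10⁻⁴ × 720×10³ m = 80.6 m/s:
V = [fR − √((fR)² − 4 fR V_g)]/2 = [80.6 − √(80.6² − 4×80.6×17)]/2 = 24.4 m/s
Supergeostrophic (V > V_g = 17 m/s), as expected around a high.

24.4 m s⁻¹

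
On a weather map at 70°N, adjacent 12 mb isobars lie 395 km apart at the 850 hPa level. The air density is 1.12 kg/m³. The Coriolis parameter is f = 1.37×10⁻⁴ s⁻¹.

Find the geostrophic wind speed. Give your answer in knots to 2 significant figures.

38 knots

Pressure gradient: |∂P/∂n| = 1200 Pa / 395000 m = 3.04×10⁻³ Pa/m
Geostrophic balance (pressure-gradient force = Coriolis force):
V_g = (1/(fρ)) |∂P/∂n| = 3.04×10⁻³ / (1.37×10⁻⁴ × 1.12) = 19.8 m/s
Converting: 19.8 m/s × 1.944 = 38 knots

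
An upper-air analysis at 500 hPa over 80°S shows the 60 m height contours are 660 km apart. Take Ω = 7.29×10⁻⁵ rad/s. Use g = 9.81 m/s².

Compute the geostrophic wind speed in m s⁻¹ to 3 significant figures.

Coriolis parameter at 80°S:
f = 2Ω sin φ = 2 × 7.29×10⁻⁵ × sin 80° = 1.44×10⁻⁴ s⁻¹
Height gradient: |∂Z/∂n| = 60 m / 660000 m = 9.09×10⁻⁵
On a pressure surface, geostrophic balance gives V_g = (g/f)|∂Z/∂n|:
V_g = 9.81 × 9.09×10⁻⁵ / 1.44×10⁻⁴ = 6.21 m/s

6.21 m s⁻¹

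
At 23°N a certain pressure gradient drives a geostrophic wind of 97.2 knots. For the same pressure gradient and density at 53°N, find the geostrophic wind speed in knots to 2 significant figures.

48 knots

With the same pressure gradient and density, V_g ∝ 1/f ∝ 1/sin φ.
V₂ = V₁ · sin φ₁ / sin φ₂ = 97.2 × sin 23° / sin 53°
V₂ = 97.2 × 0.3907/0.7986 = 48 knots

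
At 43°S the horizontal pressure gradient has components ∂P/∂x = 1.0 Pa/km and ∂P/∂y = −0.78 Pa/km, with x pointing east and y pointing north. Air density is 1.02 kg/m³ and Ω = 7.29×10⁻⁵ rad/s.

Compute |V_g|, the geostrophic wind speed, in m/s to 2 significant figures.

13 m/s

Coriolis parameter at 43°S:
f = 2Ω sin φ = 2 × 7.29×10⁻⁵ × sin 43° = 9.94×10⁻⁵ s⁻¹
In the Southern Hemisphere f is negative: f = −9.94×10⁻⁵ s⁻¹.
Component geostrophic relations (x east, y north):
u_g = −(1/(fρ)) ∂P/∂y,  v_g = (1/(fρ)) ∂P/∂x
u_g = −(−0.78×10⁻³)/(−9.94×10⁻⁵ × 1.02) = −7.69 m/s;  v_g = (1.0×10⁻³)/(−9.94×10⁻⁵ × 1.02) = −9.86 m/s
|V_g| = √(u_g² + v_g²) = 12.5 m/s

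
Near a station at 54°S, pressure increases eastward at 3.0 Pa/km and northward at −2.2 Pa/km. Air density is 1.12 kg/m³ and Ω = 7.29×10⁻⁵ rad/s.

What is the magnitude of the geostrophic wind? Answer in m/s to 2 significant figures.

28 m/s

Coriolis parameter at 54°S:
f = 2Ω sin φ = 2 × 7.29×10⁻⁵ × sin 54° = 1.18×10⁻⁴ s⁻¹
In the Southern Hemisphere f is negative: f = −1.18×10⁻⁴ s⁻¹.
Component geostrophic relations (x east, y north):
u_g = −(1/(fρ)) ∂P/∂y,  v_g = (1/(fρ)) ∂P/∂x
u_g = −(−2.2×10⁻³)/(−1.18×10⁻⁴ × 1.12) = −16.7 m/s;  v_g = (3.0×10⁻³)/(−1.18×10⁻⁴ × 1.12) = −22.7 m/s
|V_g| = √(u_g² + v_g²) = 28.2 m/s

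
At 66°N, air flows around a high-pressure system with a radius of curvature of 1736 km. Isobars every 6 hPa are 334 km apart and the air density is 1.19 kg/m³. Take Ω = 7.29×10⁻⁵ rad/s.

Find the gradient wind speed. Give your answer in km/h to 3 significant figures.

43.0 km/h

Coriolis parameter at 66°N:
f = 2Ω sin φ = 2 × 7.29×10⁻⁵ × sin 66° = 1.33×10⁻⁴ s⁻¹
Pressure gradient: |∂P/∂n| = 600 Pa / 334000 m = 1.80×10⁻³ Pa/m
Geostrophic speed: V_g = |∂P/∂n|/(fρ) = 1.80×10⁻³/(1.33×10⁻⁴ × 1.19) = 11.3 m/s
Around a high, pressure-gradient force acts outward with centrifugal, so Coriolis balances both:
fV = (1/ρ)|∂P/∂n| + V²/R  →  V² − fR·V + fR·V_g = 0
With fR = 1.33×10⁻⁴ × 1736×10³ m = 231 m/s:
V = [fR − √((fR)² − 4 fR V_g)]/2 = [231 − √(231² − 4×231×11.3)]/2 = 12 m/s
Supergeostrophic (V > V_g = 11.3 m/s), as expected around a high.
Converting: 12 m/s × 3.6 = 43.0 km/h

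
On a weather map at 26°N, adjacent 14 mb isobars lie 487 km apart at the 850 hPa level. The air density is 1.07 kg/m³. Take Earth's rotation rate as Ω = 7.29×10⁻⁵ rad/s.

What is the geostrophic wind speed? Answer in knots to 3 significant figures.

81.7 knots

Coriolis parameter at 26°N:
f = 2Ω sin φ = 2 × 7.29×10⁻⁵ × sin 26° = 6.39×10⁻⁵ s⁻¹
Pressure gradient: |∂P/∂n| = 1400 Pa / 487000 m = 2.87×10⁻³ Pa/m
Geostrophic balance (pressure-gradient force = Coriolis force):
V_g = (1/(fρ)) |∂P/∂n| = 2.87×10⁻³ / (6.39×10⁻⁵ × 1.07) = 42.0 m/s
Converting: 42.0 m/s × 1.944 = 81.7 knots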